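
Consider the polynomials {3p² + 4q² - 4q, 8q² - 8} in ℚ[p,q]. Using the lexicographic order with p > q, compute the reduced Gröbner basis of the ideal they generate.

G = {p² - 4/3q + 4/3, q² - 1}

f_1 = 3p² + 4q² - 4q, LT = p².
f_2 = 8q² - 8, LT = q².

The S-polynomials (S(f_1,f_2)) all reduce to 0 modulo the current basis, so we have a Gröbner basis.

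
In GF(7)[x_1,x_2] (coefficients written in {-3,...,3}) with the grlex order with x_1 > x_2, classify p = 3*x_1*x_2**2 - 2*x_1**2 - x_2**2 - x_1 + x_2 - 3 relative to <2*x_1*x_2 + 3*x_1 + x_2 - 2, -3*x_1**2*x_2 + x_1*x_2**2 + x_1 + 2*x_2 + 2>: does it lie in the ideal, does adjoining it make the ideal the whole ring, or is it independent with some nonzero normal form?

First compute the reduced Gröbner basis of I by Buchberger's algorithm.
f_1 = 2*x_1*x_2 + 3*x_1 + x_2 - 2, LT = x_1*x_2.
f_2 = -3*x_1**2*x_2 + x_1*x_2**2 + x_1 + 2*x_2 + 2, LT = x_1**2*x_2.

S(f_1,f_2): lcm = x_1**2*x_2. S = -2*x_1*x_2**2 - 2*x_1**2 - 3*x_1*x_2 - 3*x_1 + 3*x_2 + 3.
  leading term x_1*x_2**2: subtract (-x_2)·f_1 from -2*x_1*x_2**2 - 2*x_1**2 - 3*x_1*x_2 - 3*x_1 + 3*x_2 + 3 → -2*x_1**2 + x_2**2 - 3*x_1 + x_2 + 3
  leading term x_1**2: no divisor's leading term divides it; move -2*x_1**2 to the remainder.
  leading term x_2**2: no divisor's leading term divides it; move x_2**2 to the remainder.
  leading term x_1: no divisor's leading term divides it; move -3*x_1 to the remainder.
  leading term x_2: no divisor's leading term divides it; move x_2 to the remainder.
  leading term 1: no divisor's leading term divides it; move 3 to the remainder.
  remainder -2*x_1**2 + x_2**2 - 3*x_1 + x_2 + 3 ≠ 0; add h_3 = -2*x_1**2 + x_2**2 - 3*x_1 + x_2 + 3 to the basis.

S(f_1,h_3): lcm = x_1**2*x_2. S = -3*x_2**3 - 2*x_1**2 - x_1*x_2 - 3*x_2**2 - x_1 - 2*x_2.
  leading term x_2**3: no divisor's leading term divides it; move -3*x_2**3 to the remainder.
  leading term x_1**2: subtract (1)·h_3 from -2*x_1**2 - x_1*x_2 - 3*x_2**2 - x_1 - 2*x_2 → -x_1*x_2 + 3*x_2**2 + 2*x_1 - 3*x_2 - 3
  leading term x_1*x_2: subtract (3)·f_1 from -x_1*x_2 + 3*x_2**2 + 2*x_1 - 3*x_2 - 3 → 3*x_2**2 + x_2 + 3
  leading term x_2**2: no divisor's leading term divides it; move 3*x_2**2 to the remainder.
  leading term x_2: no divisor's leading term divides it; move x_2 to the remainder.
  leading term 1: no divisor's leading term divides it; move 3 to the remainder.
  remainder -3*x_2**3 + 3*x_2**2 + x_2 + 3 ≠ 0; add h_4 = -3*x_2**3 + 3*x_2**2 + x_2 + 3 to the basis.

The other S-polynomials (S(f_2,h_3), S(f_1,h_4), S(f_2,h_4), S(h_3,h_4)) all reduce to 0 modulo the current basis, so we have a Gröbner basis.
Inter-reduce: drop elements whose leading term is divisible by another's, tail-reduce, and make monic.
Reduced Gröbner basis: {x_2**3 - x_2**2 + 2*x_2 - 1, x_1**2 + 3*x_2**2 - 2*x_1 + 3*x_2 + 2, x_1*x_2 - 2*x_1 - 3*x_2 - 1}.
Label its elements g_1 = x_2**3 - x_2**2 + 2*x_2 - 1, g_2 = x_1**2 + 3*x_2**2 - 2*x_1 + 3*x_2 + 2, g_3 = x_1*x_2 - 2*x_1 - 3*x_2 - 1.

Reduce p = 3*x_1*x_2**2 - 2*x_1**2 - x_2**2 - x_1 + x_2 - 3 modulo G:
  leading term x_1*x_2**2: subtract (3*x_2)·g_3 from 3*x_1*x_2**2 - 2*x_1**2 - x_2**2 - x_1 + x_2 - 3 → -2*x_1**2 - x_1*x_2 + x_2**2 - x_1 - 3*x_2 - 3
  leading term x_1**2: subtract (-2)·g_2 from -2*x_1**2 - x_1*x_2 + x_2**2 - x_1 - 3*x_2 - 3 → -x_1*x_2 + 2*x_1 + 3*x_2 + 1
  leading term x_1*x_2: subtract (-1)·g_3 from -x_1*x_2 + 2*x_1 + 3*x_2 + 1 → 0
  normal form = 0.
Since the normal form is 0, p ∈ I.

3*x_1*x_2**2 - 2*x_1**2 - x_2**2 - x_1 + x_2 - 3 lies in I (it reduces to 0).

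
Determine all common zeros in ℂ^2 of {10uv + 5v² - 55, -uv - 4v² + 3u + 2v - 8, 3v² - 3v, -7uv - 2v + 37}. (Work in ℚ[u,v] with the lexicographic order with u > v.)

Compute a lex Gröbner basis by Buchberger's algorithm.
f_1 = 10uv + 5v² - 55, LT = uv.
f_2 = -uv + 3u - 4v² + 2v - 8, LT = uv.
f_3 = 3v² - 3v, LT = v².
f_4 = -7uv - 2v + 37, LT = uv.

S(f_1,f_2): lcm = uv. S = 3u - 7/2v² + 2v - 27/2.
  leading term u: no divisor's leading term divides it; move 3u to the remainder.
  leading term v²: subtract (-7/6)·f_3 from -7/2v² + 2v - 27/2 → -3/2v - 27/2
  leading term v: no divisor's leading term divides it; move -3/2v to the remainder.
  leading term 1: no divisor's leading term divides it; move -27/2 to the remainder.
  remainder 3u - 3/2v - 27/2 ≠ 0; add h_5 = 3u - 3/2v - 27/2 to the basis.

S(f_1,f_3): lcm = uv². S = uv + ½v³ - 11/2v.
  leading term uv: subtract (1/10)·f_1 from uv + ½v³ - 11/2v → ½v³ - ½v² - 11/2v + 11/2
  leading term v³: subtract (⅙v)·f_3 from ½v³ - ½v² - 11/2v + 11/2 → -11/2v + 11/2
  leading term v: no divisor's leading term divides it; move -11/2v to the remainder.
  leading term 1: no divisor's leading term divides it; move 11/2 to the remainder.
  remainder -11/2v + 11/2 ≠ 0; add h_6 = -11/2v + 11/2 to the basis.

The other S-polynomials (S(f_1,f_4), S(f_2,f_3), S(f_2,f_4), S(f_3,f_4), S(f_1,h_5), S(f_2,h_5), S(f_3,h_5), S(f_4,h_5), S(f_1,h_6), S(f_2,h_6), S(f_3,h_6), S(f_4,h_6), S(h_5,h_6)) all reduce to 0 modulo the current basis, so we have a Gröbner basis.
Inter-reduce: drop elements whose leading term is divisible by another's, tail-reduce, and make monic.
Reduced Gröbner basis: {u - 5, v - 1}.

Elimination: the polynomial v - 1 lies in the elimination ideal for v, so v ∈ {1}. For each such v, the remaining basis elements (now univariate) give the rest of the solution.
  v = 1: the earlier basis element becomes u - 5 = 0, giving u = 5 — point (5, 1).
Each listed point satisfies every original equation (direct substitution).

{(5, 1)}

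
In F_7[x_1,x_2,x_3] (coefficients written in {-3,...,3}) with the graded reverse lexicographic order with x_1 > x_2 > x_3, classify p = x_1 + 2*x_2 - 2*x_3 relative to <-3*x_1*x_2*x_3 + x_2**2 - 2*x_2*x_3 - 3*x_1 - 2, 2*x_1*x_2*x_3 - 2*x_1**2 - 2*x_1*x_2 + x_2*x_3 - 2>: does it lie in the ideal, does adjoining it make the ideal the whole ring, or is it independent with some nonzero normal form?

x_1 + 2*x_2 - 2*x_3 is independent of I; its normal form modulo I is x_1 + 2*x_2 - 2*x_3.

First compute the reduced Gröbner basis of I by Buchberger's algorithm.
f_1 = -3*x_1*x_2*x_3 + x_2**2 - 2*x_2*x_3 - 3*x_1 - 2, LT = x_1*x_2*x_3.
f_2 = 2*x_1*x_2*x_3 - 2*x_1**2 - 2*x_1*x_2 + x_2*x_3 - 2, LT = x_1*x_2*x_3.

S(f_1,f_2): lcm = x_1*x_2*x_3. S = x_1**2 + x_1*x_2 + 2*x_2**2 - x_2*x_3 + x_1 - 3.
  reduce S modulo (f_1, f_2):
  remainder x_1**2 + x_1*x_2 + 2*x_2**2 - x_2*x_3 + x_1 - 3 ≠ 0; add h_3 = x_1**2 + x_1*x_2 + 2*x_2**2 - x_2*x_3 + x_1 - 3 to the basis.

S(f_1,h_3): lcm = x_1**2*x_2*x_3. S = -x_1*x_2**2*x_3 - 2*x_2**3*x_3 + x_2**2*x_3**2 + 2*x_1*x_2**2 + 2*x_1*x_2*x_3 + x_1**2 + 3*x_2*x_3 + 3*x_1.
  reduce S modulo (f_1, f_2, h_3):
  remainder -2*x_2**3*x_3 + x_2**2*x_3**2 + 2*x_1*x_2**2 + 2*x_2**3 + 3*x_2**2*x_3 + x_2**2 - 2*x_2*x_3 + 3*x_2 - 3 ≠ 0; add h_4 = -2*x_2**3*x_3 + x_2**2*x_3**2 + 2*x_1*x_2**2 + 2*x_2**3 + 3*x_2**2*x_3 + x_2**2 - 2*x_2*x_3 + 3*x_2 - 3 to the basis.

The other S-polynomials (S(f_2,h_3), S(f_1,h_4), S(f_2,h_4), S(h_3,h_4)) all reduce to 0 modulo the current basis, so we have a Gröbner basis.
Inter-reduce: drop elements whose leading term is divisible by another's, tail-reduce, and make monic.
Reduced Gröbner basis: {x_2**3*x_3 + 3*x_2**2*x_3**2 - x_1*x_2**2 - x_2**3 + 2*x_2**2*x_3 + 3*x_2**2 + x_2*x_3 + 2*x_2 - 2, x_1*x_2*x_3 + 2*x_2**2 + 3*x_2*x_3 + x_1 + 3, x_1**2 + x_1*x_2 + 2*x_2**2 - x_2*x_3 + x_1 - 3}.
Label its elements g_1 = x_2**3*x_3 + 3*x_2**2*x_3**2 - x_1*x_2**2 - x_2**3 + 2*x_2**2*x_3 + 3*x_2**2 + x_2*x_3 + 2*x_2 - 2, g_2 = x_1*x_2*x_3 + 2*x_2**2 + 3*x_2*x_3 + x_1 + 3, g_3 = x_1**2 + x_1*x_2 + 2*x_2**2 - x_2*x_3 + x_1 - 3.

Reduce p = x_1 + 2*x_2 - 2*x_3 modulo G:
  leading term x_1: no divisor's leading term divides it; move x_1 to the remainder.
  leading term x_2: no divisor's leading term divides it; move 2*x_2 to the remainder.
  leading term x_3: no divisor's leading term divides it; move -2*x_3 to the remainder.
  normal form = x_1 + 2*x_2 - 2*x_3.
The normal form is nonzero, so p ∉ I. Since p minus its normal form lies in I, I + (p) = I + (r) where r = x_1 + 2*x_2 - 2*x_3; decide whether this ideal is the whole ring.
Run Buchberger on G together with r (pairs among the g_i already reduce to 0 since G is a Gröbner basis):
g_1 = x_2**3*x_3 + 3*x_2**2*x_3**2 - x_1*x_2**2 - x_2**3 + 2*x_2**2*x_3 + 3*x_2**2 + x_2*x_3 + 2*x_2 - 2, LT = x_2**3*x_3.
g_2 = x_1*x_2*x_3 + 2*x_2**2 + 3*x_2*x_3 + x_1 + 3, LT = x_1*x_2*x_3.
g_3 = x_1**2 + x_1*x_2 + 2*x_2**2 - x_2*x_3 + x_1 - 3, LT = x_1**2.
r = x_1 + 2*x_2 - 2*x_3, LT = x_1.

S(g_2,r): lcm = x_1*x_2*x_3. S = -2*x_2**2*x_3 + 2*x_2*x_3**2 + 2*x_2**2 + 3*x_2*x_3 + x_1 + 3.
  reduce S modulo (g_1, g_2, g_3, r):
  remainder -2*x_2**2*x_3 + 2*x_2*x_3**2 + 2*x_2**2 + 3*x_2*x_3 - 2*x_2 + 2*x_3 + 3 ≠ 0; add m_5 = -2*x_2**2*x_3 + 2*x_2*x_3**2 + 2*x_2**2 + 3*x_2*x_3 - 2*x_2 + 2*x_3 + 3 to the basis.

S(g_3,r): lcm = x_1**2. S = -x_1*x_2 + 2*x_2**2 + 2*x_1*x_3 - x_2*x_3 + x_1 - 3.
  reduce S modulo (g_1, g_2, g_3, r, m_5):
  remainder -3*x_2**2 - 3*x_3**2 - 2*x_2 + 2*x_3 - 3 ≠ 0; add m_6 = -3*x_2**2 - 3*x_3**2 - 2*x_2 + 2*x_3 - 3 to the basis.

S(g_1,m_5): lcm = x_2**3*x_3. S = -3*x_2**2*x_3**2 - x_1*x_2**2 + 2*x_2**2 + 2*x_2*x_3 - 2.
  reduce S modulo (g_1, g_2, g_3, r, m_5, m_6):
  remainder -3*x_2*x_3**3 - x_2*x_3**2 - x_3**2 + 2*x_2 + 2*x_3 + 3 ≠ 0; add m_7 = -3*x_2*x_3**3 - x_2*x_3**2 - x_3**2 + 2*x_2 + 2*x_3 + 3 to the basis.

S(g_2,m_6): lcm = x_1*x_2**2*x_3. S = -x_1*x_3**3 + 2*x_2**3 - 3*x_1*x_2*x_3 + 3*x_2**2*x_3 + 3*x_1*x_3**2 + x_1*x_2 - x_1*x_3 + 3*x_2.
  reduce S modulo (g_1, g_2, g_3, r, m_5, m_6, m_7):
  remainder -2*x_3**4 - x_2*x_3**2 - x_3**3 - x_2*x_3 + x_3**2 + 2*x_2 - 3*x_3 - 3 ≠ 0; add m_8 = -2*x_3**4 - x_2*x_3**2 - x_3**3 - x_2*x_3 + x_3**2 + 2*x_2 - 3*x_3 - 3 to the basis.

S(m_5,m_6): lcm = x_2**2*x_3. S = -x_2*x_3**2 - x_3**3 - x_2**2 - x_2*x_3 + 3*x_3**2 + x_2 - 2*x_3 + 2.
  reduce S modulo (g_1, g_2, g_3, r, m_5, m_6, m_7, m_8):
  remainder -x_2*x_3**2 - x_3**3 - x_2*x_3 - 3*x_3**2 - 3*x_2 + 2*x_3 + 3 ≠ 0; add m_9 = -x_2*x_3**2 - x_3**3 - x_2*x_3 - 3*x_3**2 - 3*x_2 + 2*x_3 + 3 to the basis.

The other S-polynomials (S(g_1,g_2), S(g_1,g_3), S(g_1,r), S(g_2,g_3), S(g_2,m_5), S(g_3,m_5), S(r,m_5), S(g_1,m_6), S(g_3,m_6), S(r,m_6), S(g_1,m_7), S(g_2,m_7), S(g_3,m_7), S(r,m_7), S(m_5,m_7), S(m_6,m_7), S(g_1,m_8), S(g_2,m_8), S(g_3,m_8), S(r,m_8), S(m_5,m_8), S(m_6,m_8), S(m_7,m_8), S(g_1,m_9), S(g_2,m_9), S(g_3,m_9), S(r,m_9), S(m_5,m_9), S(m_6,m_9), S(m_7,m_9), S(m_8,m_9)) all reduce to 0 modulo the current basis, so we have a Gröbner basis.
Inter-reduce: drop elements whose leading term is divisible by another's, tail-reduce, and make monic.
Reduced Gröbner basis: {x_3**4 - 2*x_3**2 + x_2 - x_3 + 3, x_2*x_3**2 + x_3**3 + x_2*x_3 + 3*x_3**2 + 3*x_2 - 2*x_3 - 3, x_2**2 + x_3**2 + 3*x_2 - 3*x_3 + 1, x_1 + 2*x_2 - 2*x_3}.
The reduced Gröbner basis of I + (p) is {x_3**4 - 2*x_3**2 + x_2 - x_3 + 3, x_2*x_3**2 + x_3**3 + x_2*x_3 + 3*x_3**2 + 3*x_2 - 2*x_3 - 3, x_2**2 + x_3**2 + 3*x_2 - 3*x_3 + 1, x_1 + 2*x_2 - 2*x_3} ≠ {1}, a proper ideal, so the enlarged system stays consistent: p is independent of I, with normal form x_1 + 2*x_2 - 2*x_3.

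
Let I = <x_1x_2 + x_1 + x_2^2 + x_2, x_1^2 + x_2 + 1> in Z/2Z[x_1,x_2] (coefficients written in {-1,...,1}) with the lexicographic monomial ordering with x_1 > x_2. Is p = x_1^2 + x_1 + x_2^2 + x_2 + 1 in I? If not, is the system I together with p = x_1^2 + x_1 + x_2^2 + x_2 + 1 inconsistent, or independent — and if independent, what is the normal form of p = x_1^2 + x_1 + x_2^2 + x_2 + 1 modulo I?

Adjoining x_1^2 + x_1 + x_2^2 + x_2 + 1 makes the ideal the whole ring: the system is inconsistent.

First compute the reduced Gröbner basis of I by Buchberger's algorithm.
f_1 = x_1x_2 + x_1 + x_2^2 + x_2, LT = x_1x_2.
f_2 = x_1^2 + x_2 + 1, LT = x_1^2.

S(f_1,f_2): lcm = x_1^2x_2. S = x_1^2 + x_1x_2^2 + x_1x_2 + x_2^2 + x_2.
  leading term x_1^2: subtract (1)·f_2 from x_1^2 + x_1x_2^2 + x_1x_2 + x_2^2 + x_2 → x_1x_2^2 + x_1x_2 + x_2^2 + 1
  leading term x_1x_2^2: subtract (x_2)·f_1 from x_1x_2^2 + x_1x_2 + x_2^2 + 1 → x_2^3 + 1
  leading term x_2^3: no divisor's leading term divides it; move x_2^3 to the remainder.
  leading term 1: no divisor's leading term divides it; move 1 to the remainder.
  remainder x_2^3 + 1 ≠ 0; add h_3 = x_2^3 + 1 to the basis.

S(f_1,h_3): lcm = x_1x_2^3. S = x_1x_2^2 + x_1 + x_2^4 + x_2^3.
  leading term x_1x_2^2: subtract (x_2)·f_1 from x_1x_2^2 + x_1 + x_2^4 + x_2^3 → x_1x_2 + x_1 + x_2^4 + x_2^2
  leading term x_1x_2: subtract (1)·f_1 from x_1x_2 + x_1 + x_2^4 + x_2^2 → x_2^4 + x_2
  leading term x_2^4: subtract (x_2)·h_3 from x_2^4 + x_2 → 0
  remainder 0.

S(f_2,h_3): leading monomials are coprime, so the S-polynomial reduces to 0 (Buchberger's first criterion).
Every S-polynomial of the final basis reduces to 0, so we have a Gröbner basis.
Inter-reduce: drop elements whose leading term is divisible by another's, tail-reduce, and make monic.
Reduced Gröbner basis: {x_1^2 + x_2 + 1, x_1x_2 + x_1 + x_2^2 + x_2, x_2^3 + 1}.
Label its elements g_1 = x_1^2 + x_2 + 1, g_2 = x_1x_2 + x_1 + x_2^2 + x_2, g_3 = x_2^3 + 1.

Reduce p = x_1^2 + x_1 + x_2^2 + x_2 + 1 modulo G:
  leading term x_1^2: subtract (1)·g_1 from x_1^2 + x_1 + x_2^2 + x_2 + 1 → x_1 + x_2^2
  leading term x_1: no divisor's leading term divides it; move x_1 to the remainder.
  leading term x_2^2: no divisor's leading term divides it; move x_2^2 to the remainder.
  normal form = x_1 + x_2^2.
The normal form is nonzero, so p ∉ I. Since p minus its normal form lies in I, I + (p) = I + (r) where r = x_1 + x_2^2; decide whether this ideal is the whole ring.
Run Buchberger on G together with r (pairs among the g_i already reduce to 0 since G is a Gröbner basis):
g_1 = x_1^2 + x_2 + 1, LT = x_1^2.
g_2 = x_1x_2 + x_1 + x_2^2 + x_2, LT = x_1x_2.
g_3 = x_2^3 + 1, LT = x_2^3.
r = x_1 + x_2^2, LT = x_1.

S(g_1,g_2): lcm = x_1^2x_2. S = x_1^2 + x_1x_2^2 + x_1x_2 + x_2^2 + x_2.
  leading term x_1^2: subtract (1)·g_1 from x_1^2 + x_1x_2^2 + x_1x_2 + x_2^2 + x_2 → x_1x_2^2 + x_1x_2 + x_2^2 + 1
  leading term x_1x_2^2: subtract (x_2)·g_2 from x_1x_2^2 + x_1x_2 + x_2^2 + 1 → x_2^3 + 1
  leading term x_2^3: subtract (1)·g_3 from x_2^3 + 1 → 0
  remainder 0.

S(g_1,g_3): leading monomials are coprime, so the S-polynomial reduces to 0 (Buchberger's first criterion).
S(g_1,r): lcm = x_1^2. S = x_1x_2^2 + x_2 + 1.
  leading term x_1x_2^2: subtract (x_2)·g_2 from x_1x_2^2 + x_2 + 1 → x_1x_2 + x_2^3 + x_2^2 + x_2 + 1
  leading term x_1x_2: subtract (1)·g_2 from x_1x_2 + x_2^3 + x_2^2 + x_2 + 1 → x_1 + x_2^3 + 1
  leading term x_1: subtract (1)·r from x_1 + x_2^3 + 1 → x_2^3 + x_2^2 + 1
  leading term x_2^3: subtract (1)·g_3 from x_2^3 + x_2^2 + 1 → x_2^2
  leading term x_2^2: no divisor's leading term divides it; move x_2^2 to the remainder.
  remainder x_2^2 ≠ 0; add m_5 = x_2^2 to the basis.

S(g_2,g_3): lcm = x_1x_2^3. S = x_1x_2^2 + x_1 + x_2^4 + x_2^3.
  leading term x_1x_2^2: subtract (x_2)·g_2 from x_1x_2^2 + x_1 + x_2^4 + x_2^3 → x_1x_2 + x_1 + x_2^4 + x_2^2
  leading term x_1x_2: subtract (1)·g_2 from x_1x_2 + x_1 + x_2^4 + x_2^2 → x_2^4 + x_2
  leading term x_2^4: subtract (x_2)·g_3 from x_2^4 + x_2 → 0
  remainder 0.

S(g_2,r): lcm = x_1x_2. S = x_1 + x_2^3 + x_2^2 + x_2.
  leading term x_1: subtract (1)·r from x_1 + x_2^3 + x_2^2 + x_2 → x_2^3 + x_2
  leading term x_2^3: subtract (1)·g_3 from x_2^3 + x_2 → x_2 + 1
  leading term x_2: no divisor's leading term divides it; move x_2 to the remainder.
  leading term 1: no divisor's leading term divides it; move 1 to the remainder.
  remainder x_2 + 1 ≠ 0; add m_6 = x_2 + 1 to the basis.

S(g_3,r): leading monomials are coprime, so the S-polynomial reduces to 0 (Buchberger's first criterion).
S(g_1,m_5): leading monomials are coprime, so the S-polynomial reduces to 0 (Buchberger's first criterion).
S(g_2,m_5): lcm = x_1x_2^2. S = x_1x_2 + x_2^3 + x_2^2.
  leading term x_1x_2: subtract (1)·g_2 from x_1x_2 + x_2^3 + x_2^2 → x_1 + x_2^3 + x_2
  leading term x_1: subtract (1)·r from x_1 + x_2^3 + x_2 → x_2^3 + x_2^2 + x_2
  leading term x_2^3: subtract (1)·g_3 from x_2^3 + x_2^2 + x_2 → x_2^2 + x_2 + 1
  leading term x_2^2: subtract (1)·m_5 from x_2^2 + x_2 + 1 → x_2 + 1
  leading term x_2: subtract (1)·m_6 from x_2 + 1 → 0
  remainder 0.

S(g_3,m_5): lcm = x_2^3. S = 1.
  leading term 1: no divisor's leading term divides it; move 1 to the remainder.
  remainder 1 ≠ 0; add m_7 = 1 to the basis.

S(r,m_5): leading monomials are coprime, so the S-polynomial reduces to 0 (Buchberger's first criterion).
S(g_1,m_6): leading monomials are coprime, so the S-polynomial reduces to 0 (Buchberger's first criterion).
S(g_2,m_6): lcm = x_1x_2. S = x_2^2 + x_2.
  leading term x_2^2: subtract (1)·m_5 from x_2^2 + x_2 → x_2
  leading term x_2: subtract (1)·m_6 from x_2 → 1
  leading term 1: subtract (1)·m_7 from 1 → 0
  remainder 0.

S(g_3,m_6): lcm = x_2^3. S = x_2^2 + 1.
  leading term x_2^2: subtract (1)·m_5 from x_2^2 + 1 → 1
  leading term 1: subtract (1)·m_7 from 1 → 0
  remainder 0.

S(r,m_6): leading monomials are coprime, so the S-polynomial reduces to 0 (Buchberger's first criterion).
S(m_5,m_6): lcm = x_2^2. S = x_2.
  leading term x_2: subtract (1)·m_6 from x_2 → 1
  leading term 1: subtract (1)·m_7 from 1 → 0
  remainder 0.

S(g_1,m_7): leading monomials are coprime, so the S-polynomial reduces to 0 (Buchberger's first criterion).
S(g_2,m_7): leading monomials are coprime, so the S-polynomial reduces to 0 (Buchberger's first criterion).
S(g_3,m_7): leading monomials are coprime, so the S-polynomial reduces to 0 (Buchberger's first criterion).
S(r,m_7): leading monomials are coprime, so the S-polynomial reduces to 0 (Buchberger's first criterion).
S(m_5,m_7): leading monomials are coprime, so the S-polynomial reduces to 0 (Buchberger's first criterion).
S(m_6,m_7): leading monomials are coprime, so the S-polynomial reduces to 0 (Buchberger's first criterion).
Every S-polynomial of the final basis reduces to 0, so we have a Gröbner basis.
Inter-reduce: drop elements whose leading term is divisible by another's, tail-reduce, and make monic.
Reduced Gröbner basis: {1}.
The reduced Gröbner basis of I + (p) is {1}: the ideal is the whole ring, so the enlarged system has no common solution — adjoining p is inconsistent.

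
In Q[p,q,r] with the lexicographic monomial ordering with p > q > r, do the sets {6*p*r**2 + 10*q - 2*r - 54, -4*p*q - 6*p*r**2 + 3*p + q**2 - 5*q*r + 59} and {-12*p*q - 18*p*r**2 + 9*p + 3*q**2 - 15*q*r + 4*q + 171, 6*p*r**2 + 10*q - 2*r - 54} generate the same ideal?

No, the ideals differ.

Two ideals are equal iff their reduced Gröbner bases coincide (the reduced basis is unique for a fixed ordering).
Buchberger on the first generating set:
f_1 = 6*p*r**2 + 10*q - 2*r - 54, LT = p*r**2.
f_2 = -4*p*q - 6*p*r**2 + 3*p + q**2 - 5*q*r + 59, LT = p*q.

S(f_1,f_2): lcm = p*q*r**2. S = -3/2*p*r**4 + 3/4*p*r**2 + 1/4*q**2*r**2 + 5/3*q**2 - 5/4*q*r**3 - 1/3*q*r - 9*q + 59/4*r**2.
  leading term p*r**4: subtract (-1/4*r**2)·f_1 from -3/2*p*r**4 + 3/4*p*r**2 + 1/4*q**2*r**2 + 5/3*q**2 - 5/4*q*r**3 - 1/3*q*r - 9*q + 59/4*r**2 → 3/4*p*r**2 + 1/4*q**2*r**2 + 5/3*q**2 - 5/4*q*r**3 + 5/2*q*r**2 - 1/3*q*r - 9*q - 1/2*r**3 + 5/4*r**2
  leading term p*r**2: subtract (1/8)·f_1 from 3/4*p*r**2 + 1/4*q**2*r**2 + 5/3*q**2 - 5/4*q*r**3 + 5/2*q*r**2 - 1/3*q*r - 9*q - 1/2*r**3 + 5/4*r**2 → 1/4*q**2*r**2 + 5/3*q**2 - 5/4*q*r**3 + 5/2*q*r**2 - 1/3*q*r - 41/4*q - 1/2*r**3 + 5/4*r**2 + 1/4*r + 27/4
  leading term q**2*r**2: no divisor's leading term divides it; move 1/4*q**2*r**2 to the remainder.
  leading term q**2: no divisor's leading term divides it; move 5/3*q**2 to the remainder.
  leading term q*r**3: no divisor's leading term divides it; move -5/4*q*r**3 to the remainder.
  leading term q*r**2: no divisor's leading term divides it; move 5/2*q*r**2 to the remainder.
  leading term q*r: no divisor's leading term divides it; move -1/3*q*r to the remainder.
  leading term q: no divisor's leading term divides it; move -41/4*q to the remainder.
  leading term r**3: no divisor's leading term divides it; move -1/2*r**3 to the remainder.
  leading term r**2: no divisor's leading term divides it; move 5/4*r**2 to the remainder.
  leading term r: no divisor's leading term divides it; move 1/4*r to the remainder.
  leading term 1: no divisor's leading term divides it; move 27/4 to the remainder.
  remainder 1/4*q**2*r**2 + 5/3*q**2 - 5/4*q*r**3 + 5/2*q*r**2 - 1/3*q*r - 41/4*q - 1/2*r**3 + 5/4*r**2 + 1/4*r + 27/4 ≠ 0; add g_3 = 1/4*q**2*r**2 + 5/3*q**2 - 5/4*q*r**3 + 5/2*q*r**2 - 1/3*q*r - 41/4*q - 1/2*r**3 + 5/4*r**2 + 1/4*r + 27/4 to the basis.

The other S-polynomials (S(f_1,g_3), S(f_2,g_3)) all reduce to 0 modulo the current basis, so we have a Gröbner basis.
Inter-reduce: drop elements whose leading term is divisible by another's, tail-reduce, and make monic.
Reduced Gröbner basis: {p*q - 3/4*p - 1/4*q**2 + 5/4*q*r - 5/2*q + 1/2*r - 5/4, p*r**2 + 5/3*q - 1/3*r - 9, q**2*r**2 + 20/3*q**2 - 5*q*r**3 + 10*q*r**2 - 4/3*q*r - 41*q - 2*r**3 + 5*r**2 + r + 27}.

Buchberger on the second generating set:
h_1 = -12*p*q - 18*p*r**2 + 9*p + 3*q**2 - 15*q*r + 4*q + 171, LT = p*q.
h_2 = 6*p*r**2 + 10*q - 2*r - 54, LT = p*r**2.

S(h_1,h_2): lcm = p*q*r**2. S = 3/2*p*r**4 - 3/4*p*r**2 - 1/4*q**2*r**2 - 5/3*q**2 + 5/4*q*r**3 - 1/3*q*r**2 + 1/3*q*r + 9*q - 57/4*r**2.
  leading term p*r**4: subtract (1/4*r**2)·h_2 from 3/2*p*r**4 - 3/4*p*r**2 - 1/4*q**2*r**2 - 5/3*q**2 + 5/4*q*r**3 - 1/3*q*r**2 + 1/3*q*r + 9*q - 57/4*r**2 → -3/4*p*r**2 - 1/4*q**2*r**2 - 5/3*q**2 + 5/4*q*r**3 - 17/6*q*r**2 + 1/3*q*r + 9*q + 1/2*r**3 - 3/4*r**2
  leading term p*r**2: subtract (-1/8)·h_2 from -3/4*p*r**2 - 1/4*q**2*r**2 - 5/3*q**2 + 5/4*q*r**3 - 17/6*q*r**2 + 1/3*q*r + 9*q + 1/2*r**3 - 3/4*r**2 → -1/4*q**2*r**2 - 5/3*q**2 + 5/4*q*r**3 - 17/6*q*r**2 + 1/3*q*r + 41/4*q + 1/2*r**3 - 3/4*r**2 - 1/4*r - 27/4
  leading term q**2*r**2: no divisor's leading term divides it; move -1/4*q**2*r**2 to the remainder.
  leading term q**2: no divisor's leading term divides it; move -5/3*q**2 to the remainder.
  leading term q*r**3: no divisor's leading term divides it; move 5/4*q*r**3 to the remainder.
  leading term q*r**2: no divisor's leading term divides it; move -17/6*q*r**2 to the remainder.
  leading term q*r: no divisor's leading term divides it; move 1/3*q*r to the remainder.
  leading term q: no divisor's leading term divides it; move 41/4*q to the remainder.
  leading term r**3: no divisor's leading term divides it; move 1/2*r**3 to the remainder.
  leading term r**2: no divisor's leading term divides it; move -3/4*r**2 to the remainder.
  leading term r: no divisor's leading term divides it; move -1/4*r to the remainder.
  leading term 1: no divisor's leading term divides it; move -27/4 to the remainder.
  remainder -1/4*q**2*r**2 - 5/3*q**2 + 5/4*q*r**3 - 17/6*q*r**2 + 1/3*q*r + 41/4*q + 1/2*r**3 - 3/4*r**2 - 1/4*r - 27/4 ≠ 0; add k_3 = -1/4*q**2*r**2 - 5/3*q**2 + 5/4*q*r**3 - 17/6*q*r**2 + 1/3*q*r + 41/4*q + 1/2*r**3 - 3/4*r**2 - 1/4*r - 27/4 to the basis.

The other S-polynomials (S(h_1,k_3), S(h_2,k_3)) all reduce to 0 modulo the current basis, so we have a Gröbner basis.
Inter-reduce: drop elements whose leading term is divisible by another's, tail-reduce, and make monic.
Reduced Gröbner basis: {p*q - 3/4*p - 1/4*q**2 + 5/4*q*r - 17/6*q + 1/2*r - 3/4, p*r**2 + 5/3*q - 1/3*r - 9, q**2*r**2 + 20/3*q**2 - 5*q*r**3 + 34/3*q*r**2 - 4/3*q*r - 41*q - 2*r**3 + 3*r**2 + r + 27}.

These differ, so the ideals are not equal.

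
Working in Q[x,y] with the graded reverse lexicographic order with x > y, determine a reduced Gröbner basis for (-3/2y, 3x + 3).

G = {x + 1, y}

f_1 = -3/2y, LT = y.
f_2 = 3x + 3, LT = x.

S(f_1,f_2): leading monomials are coprime, so the S-polynomial reduces to 0 (Buchberger's first criterion).
Every S-polynomial of the final basis reduces to 0, so we have a Gröbner basis.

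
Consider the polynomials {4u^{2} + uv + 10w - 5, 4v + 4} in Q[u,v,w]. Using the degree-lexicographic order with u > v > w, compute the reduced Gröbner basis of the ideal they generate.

f_1 = 4u^{2} + uv + 10w - 5, LT = u^{2}.
f_2 = 4v + 4, LT = v.

The S-polynomials (S(f_1,f_2)) all reduce to 0 modulo the current basis, so we have a Gröbner basis.

G = {u^{2} - \tfrac{1}{4}u + \tfrac{5}{2}w - \tfrac{5}{4}, v + 1}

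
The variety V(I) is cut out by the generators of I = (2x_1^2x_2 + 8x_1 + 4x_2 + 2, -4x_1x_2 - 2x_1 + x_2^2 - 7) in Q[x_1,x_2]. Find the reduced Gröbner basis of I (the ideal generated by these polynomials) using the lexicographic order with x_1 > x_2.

f_1 = 2x_1^2x_2 + 8x_1 + 4x_2 + 2, LT = x_1^2x_2.
f_2 = -4x_1x_2 - 2x_1 + x_2^2 - 7, LT = x_1x_2.

S(f_1,f_2): lcm = x_1^2x_2. S = -1/2x_1^2 + 1/4x_1x_2^2 + 9/4x_1 + 2x_2 + 1.
  leading term x_1^2: no divisor's leading term divides it; move -1/2x_1^2 to the remainder.
  leading term x_1x_2^2: subtract (-1/16x_2)·f_2 from 1/4x_1x_2^2 + 9/4x_1 + 2x_2 + 1 → -1/8x_1x_2 + 9/4x_1 + 1/16x_2^3 + 25/16x_2 + 1
  leading term x_1x_2: subtract (1/32)·f_2 from -1/8x_1x_2 + 9/4x_1 + 1/16x_2^3 + 25/16x_2 + 1 → 37/16x_1 + 1/16x_2^3 - 1/32x_2^2 + 25/16x_2 + 39/32
  leading term x_1: no divisor's leading term divides it; move 37/16x_1 to the remainder.
  leading term x_2^3: no divisor's leading term divides it; move 1/16x_2^3 to the remainder.
  leading term x_2^2: no divisor's leading term divides it; move -1/32x_2^2 to the remainder.
  leading term x_2: no divisor's leading term divides it; move 25/16x_2 to the remainder.
  leading term 1: no divisor's leading term divides it; move 39/32 to the remainder.
  remainder -1/2x_1^2 + 37/16x_1 + 1/16x_2^3 - 1/32x_2^2 + 25/16x_2 + 39/32 ≠ 0; add g_3 = -1/2x_1^2 + 37/16x_1 + 1/16x_2^3 - 1/32x_2^2 + 25/16x_2 + 39/32 to the basis.

S(f_1,g_3): lcm = x_1^2x_2. S = 37/8x_1x_2 + 4x_1 + 1/8x_2^4 - 1/16x_2^3 + 25/8x_2^2 + 71/16x_2 + 1.
  leading term x_1x_2: subtract (-37/32)·f_2 from 37/8x_1x_2 + 4x_1 + 1/8x_2^4 - 1/16x_2^3 + 25/8x_2^2 + 71/16x_2 + 1 → 27/16x_1 + 1/8x_2^4 - 1/16x_2^3 + 137/32x_2^2 + 71/16x_2 - 227/32
  leading term x_1: no divisor's leading term divides it; move 27/16x_1 to the remainder.
  leading term x_2^4: no divisor's leading term divides it; move 1/8x_2^4 to the remainder.
  leading term x_2^3: no divisor's leading term divides it; move -1/16x_2^3 to the remainder.
  leading term x_2^2: no divisor's leading term divides it; move 137/32x_2^2 to the remainder.
  leading term x_2: no divisor's leading term divides it; move 71/16x_2 to the remainder.
  leading term 1: no divisor's leading term divides it; move -227/32 to the remainder.
  remainder 27/16x_1 + 1/8x_2^4 - 1/16x_2^3 + 137/32x_2^2 + 71/16x_2 - 227/32 ≠ 0; add g_4 = 27/16x_1 + 1/8x_2^4 - 1/16x_2^3 + 137/32x_2^2 + 71/16x_2 - 227/32 to the basis.

S(f_1,g_4): lcm = x_1^2x_2. S = -2/27x_1x_2^5 + 1/27x_1x_2^4 - 137/54x_1x_2^3 - 71/27x_1x_2^2 + 227/54x_1x_2 + 4x_1 + 2x_2 + 1.
  leading term x_1x_2^5: subtract (1/54x_2^4)·f_2 from -2/27x_1x_2^5 + 1/27x_1x_2^4 - 137/54x_1x_2^3 - 71/27x_1x_2^2 + 227/54x_1x_2 + 4x_1 + 2x_2 + 1 → 2/27x_1x_2^4 - 137/54x_1x_2^3 - 71/27x_1x_2^2 + 227/54x_1x_2 + 4x_1 - 1/54x_2^6 + 7/54x_2^4 + 2x_2 + 1
  leading term x_1x_2^4: subtract (-1/54x_2^3)·f_2 from 2/27x_1x_2^4 - 137/54x_1x_2^3 - 71/27x_1x_2^2 + 227/54x_1x_2 + 4x_1 - 1/54x_2^6 + 7/54x_2^4 + 2x_2 + 1 → -139/54x_1x_2^3 - 71/27x_1x_2^2 + 227/54x_1x_2 + 4x_1 - 1/54x_2^6 + 1/54x_2^5 + 7/54x_2^4 - 7/54x_2^3 + 2x_2 + 1
  leading term x_1x_2^3: subtract (139/216x_2^2)·f_2 from -139/54x_1x_2^3 - 71/27x_1x_2^2 + 227/54x_1x_2 + 4x_1 - 1/54x_2^6 + 1/54x_2^5 + 7/54x_2^4 - 7/54x_2^3 + 2x_2 + 1 → -145/108x_1x_2^2 + 227/54x_1x_2 + 4x_1 - 1/54x_2^6 + 1/54x_2^5 - 37/72x_2^4 - 7/54x_2^3 + 973/216x_2^2 + 2x_2 + 1
  leading term x_1x_2^2: subtract (145/432x_2)·f_2 from -145/108x_1x_2^2 + 227/54x_1x_2 + 4x_1 - 1/54x_2^6 + 1/54x_2^5 - 37/72x_2^4 - 7/54x_2^3 + 973/216x_2^2 + 2x_2 + 1 → 39/8x_1x_2 + 4x_1 - 1/54x_2^6 + 1/54x_2^5 - 37/72x_2^4 - 67/144x_2^3 + 973/216x_2^2 + 1879/432x_2 + 1
  leading term x_1x_2: subtract (-39/32)·f_2 from 39/8x_1x_2 + 4x_1 - 1/54x_2^6 + 1/54x_2^5 - 37/72x_2^4 - 67/144x_2^3 + 973/216x_2^2 + 1879/432x_2 + 1 → 25/16x_1 - 1/54x_2^6 + 1/54x_2^5 - 37/72x_2^4 - 67/144x_2^3 + 4945/864x_2^2 + 1879/432x_2 - 241/32
  leading term x_1: subtract (25/27)·g_4 from 25/16x_1 - 1/54x_2^6 + 1/54x_2^5 - 37/72x_2^4 - 67/144x_2^3 + 4945/864x_2^2 + 1879/432x_2 - 241/32 → -1/54x_2^6 + 1/54x_2^5 - 17/27x_2^4 - 11/27x_2^3 + 95/54x_2^2 + 13/54x_2 - 26/27
  leading term x_2^6: no divisor's leading term divides it; move -1/54x_2^6 to the remainder.
  leading term x_2^5: no divisor's leading term divides it; move 1/54x_2^5 to the remainder.
  leading term x_2^4: no divisor's leading term divides it; move -17/27x_2^4 to the remainder.
  leading term x_2^3: no divisor's leading term divides it; move -11/27x_2^3 to the remainder.
  leading term x_2^2: no divisor's leading term divides it; move 95/54x_2^2 to the remainder.
  leading term x_2: no divisor's leading term divides it; move 13/54x_2 to the remainder.
  leading term 1: no divisor's leading term divides it; move -26/27 to the remainder.
  remainder -1/54x_2^6 + 1/54x_2^5 - 17/27x_2^4 - 11/27x_2^3 + 95/54x_2^2 + 13/54x_2 - 26/27 ≠ 0; add g_5 = -1/54x_2^6 + 1/54x_2^5 - 17/27x_2^4 - 11/27x_2^3 + 95/54x_2^2 + 13/54x_2 - 26/27 to the basis.

S(f_2,g_4): lcm = x_1x_2. S = 1/2x_1 - 2/27x_2^5 + 1/27x_2^4 - 137/54x_2^3 - 311/108x_2^2 + 227/54x_2 + 7/4.
  leading term x_1: subtract (8/27)·g_4 from 1/2x_1 - 2/27x_2^5 + 1/27x_2^4 - 137/54x_2^3 - 311/108x_2^2 + 227/54x_2 + 7/4 → -2/27x_2^5 - 68/27x_2^3 - 112/27x_2^2 + 26/9x_2 + 104/27
  leading term x_2^5: no divisor's leading term divides it; move -2/27x_2^5 to the remainder.
  leading term x_2^3: no divisor's leading term divides it; move -68/27x_2^3 to the remainder.
  leading term x_2^2: no divisor's leading term divides it; move -112/27x_2^2 to the remainder.
  leading term x_2: no divisor's leading term divides it; move 26/9x_2 to the remainder.
  leading term 1: no divisor's leading term divides it; move 104/27 to the remainder.
  remainder -2/27x_2^5 - 68/27x_2^3 - 112/27x_2^2 + 26/9x_2 + 104/27 ≠ 0; add g_6 = -2/27x_2^5 - 68/27x_2^3 - 112/27x_2^2 + 26/9x_2 + 104/27 to the basis.

The other S-polynomials (S(f_2,g_3), S(g_3,g_4), S(f_1,g_5), S(f_2,g_5), S(g_3,g_5), S(g_4,g_5), S(f_1,g_6), S(f_2,g_6), S(g_3,g_6), S(g_4,g_6), S(g_5,g_6)) all reduce to 0 modulo the current basis, so we have a Gröbner basis.
Inter-reduce: drop elements whose leading term is divisible by another's, tail-reduce, and make monic.

G = {x_1 + 2/27x_2^4 - 1/27x_2^3 + 137/54x_2^2 + 71/27x_2 - 227/54, x_2^5 + 34x_2^3 + 56x_2^2 - 39x_2 - 52}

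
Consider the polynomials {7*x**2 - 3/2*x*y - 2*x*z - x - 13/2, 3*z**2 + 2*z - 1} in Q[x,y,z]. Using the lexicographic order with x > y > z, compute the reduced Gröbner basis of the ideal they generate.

G = {x**2 - 3/14*x*y - 2/7*x*z - 1/7*x - 13/14, z**2 + 2/3*z - 1/3}

f_1 = 7*x**2 - 3/2*x*y - 2*x*z - x - 13/2, LT = x**2.
f_2 = 3*z**2 + 2*z - 1, LT = z**2.

The S-polynomials (S(f_1,f_2)) all reduce to 0 modulo the current basis, so we have a Gröbner basis.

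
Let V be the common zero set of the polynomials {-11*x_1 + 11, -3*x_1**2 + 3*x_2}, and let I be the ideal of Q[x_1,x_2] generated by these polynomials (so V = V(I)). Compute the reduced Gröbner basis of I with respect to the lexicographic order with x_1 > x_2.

G = {x_1 - 1, x_2 - 1}

f_1 = -11*x_1 + 11, LT = x_1.
f_2 = -3*x_1**2 + 3*x_2, LT = x_1**2.

S(f_1,f_2): lcm = x_1**2. S = -x_1 + x_2.
  leading term x_1: subtract (1/11)·f_1 from -x_1 + x_2 → x_2 - 1
  leading term x_2: no divisor's leading term divides it; move x_2 to the remainder.
  leading term 1: no divisor's leading term divides it; move -1 to the remainder.
  remainder x_2 - 1 ≠ 0; add g_3 = x_2 - 1 to the basis.

S(f_1,g_3): leading monomials are coprime, so the S-polynomial reduces to 0 (Buchberger's first criterion).
S(f_2,g_3): leading monomials are coprime, so the S-polynomial reduces to 0 (Buchberger's first criterion).
Every S-polynomial of the final basis reduces to 0, so we have a Gröbner basis.
Inter-reduce: drop elements whose leading term is divisible by another's, tail-reduce, and make monic.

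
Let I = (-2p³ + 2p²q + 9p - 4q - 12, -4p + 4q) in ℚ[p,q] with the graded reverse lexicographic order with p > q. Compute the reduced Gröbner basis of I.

f_1 = -2p³ + 2p²q + 9p - 4q - 12, LT = p³.
f_2 = -4p + 4q, LT = p.

S(f_1,f_2): lcm = p³. S = -9/2p + 2q + 6.
  leading term p: subtract (9/8)·f_2 from -9/2p + 2q + 6 → -5/2q + 6
  leading term q: no divisor's leading term divides it; move -5/2q to the remainder.
  leading term 1: no divisor's leading term divides it; move 6 to the remainder.
  remainder -5/2q + 6 ≠ 0; add g_3 = -5/2q + 6 to the basis.

The other S-polynomials (S(f_1,g_3), S(f_2,g_3)) all reduce to 0 modulo the current basis, so we have a Gröbner basis.
Inter-reduce: drop elements whose leading term is divisible by another's, tail-reduce, and make monic.

G = {p - 12/5, q - 12/5}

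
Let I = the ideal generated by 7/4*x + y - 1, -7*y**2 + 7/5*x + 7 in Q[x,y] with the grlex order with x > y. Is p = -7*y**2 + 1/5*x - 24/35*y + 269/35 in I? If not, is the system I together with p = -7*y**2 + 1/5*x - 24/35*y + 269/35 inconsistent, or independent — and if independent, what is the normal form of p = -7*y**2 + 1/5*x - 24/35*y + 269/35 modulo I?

First compute the reduced Gröbner basis of I by Buchberger's algorithm.
f_1 = 7/4*x + y - 1, LT = x.
f_2 = -7*y**2 + 7/5*x + 7, LT = y**2.

S(f_1,f_2): leading monomials are coprime, so the S-polynomial reduces to 0 (Buchberger's first criterion).
Every S-polynomial of the final basis reduces to 0, so we have a Gröbner basis.
Inter-reduce: drop elements whose leading term is divisible by another's, tail-reduce, and make monic.
Reduced Gröbner basis: {y**2 + 4/35*y - 39/35, x + 4/7*y - 4/7}.
Label its elements g_1 = y**2 + 4/35*y - 39/35, g_2 = x + 4/7*y - 4/7.

Reduce p = -7*y**2 + 1/5*x - 24/35*y + 269/35 modulo G:
  leading term y**2: subtract (-7)·g_1 from -7*y**2 + 1/5*x - 24/35*y + 269/35 → 1/5*x + 4/35*y - 4/35
  leading term x: subtract (1/5)·g_2 from 1/5*x + 4/35*y - 4/35 → 0
  normal form = 0.
Since the normal form is 0, p ∈ I.

-7*y**2 + 1/5*x - 24/35*y + 269/35 lies in I (it reduces to 0).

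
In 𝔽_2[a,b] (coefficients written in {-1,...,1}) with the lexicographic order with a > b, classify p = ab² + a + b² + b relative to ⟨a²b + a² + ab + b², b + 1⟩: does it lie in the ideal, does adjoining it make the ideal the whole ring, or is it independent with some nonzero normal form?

ab² + a + b² + b lies in I (it reduces to 0).

First compute the reduced Gröbner basis of I by Buchberger's algorithm.
f_1 = a²b + a² + ab + b², LT = a²b.
f_2 = b + 1, LT = b.

S(f_1,f_2): lcm = a²b. S = ab + b².
  reduce S modulo (f_1, f_2):
  remainder a + 1 ≠ 0; add h_3 = a + 1 to the basis.

The other S-polynomials (S(f_1,h_3), S(f_2,h_3)) all reduce to 0 modulo the current basis, so we have a Gröbner basis.
Inter-reduce: drop elements whose leading term is divisible by another's, tail-reduce, and make monic.
Reduced Gröbner basis: {a + 1, b + 1}.
Label its elements g_1 = a + 1, g_2 = b + 1.

Reduce p = ab² + a + b² + b modulo G:
  leading term ab²: subtract (b²)·g_1 from ab² + a + b² + b → a + b
  leading term a: subtract (1)·g_1 from a + b → b + 1
  leading term b: subtract (1)·g_2 from b + 1 → 0
  normal form = 0.
Since the normal form is 0, p ∈ I.

The remainder on division by a Gröbner basis is unique — it is the normal form.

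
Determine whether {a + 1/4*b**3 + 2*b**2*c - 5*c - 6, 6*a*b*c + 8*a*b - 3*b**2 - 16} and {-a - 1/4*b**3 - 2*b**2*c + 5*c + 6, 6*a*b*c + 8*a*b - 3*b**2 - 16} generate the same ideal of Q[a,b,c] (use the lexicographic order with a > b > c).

For a fixed monomial order, each ideal has a unique reduced Gröbner basis; comparing bases decides equality.
Buchberger on the first generating set:
f_1 = a + 1/4*b**3 + 2*b**2*c - 5*c - 6, LT = a.
f_2 = 6*a*b*c + 8*a*b - 3*b**2 - 16, LT = a*b*c.

S(f_1,f_2): lcm = a*b*c. S = -4/3*a*b + 1/4*b**4*c + 2*b**3*c**2 + 1/2*b**2 - 5*b*c**2 - 6*b*c + 8/3.
  reduce S modulo (f_1, f_2):
  remainder 1/4*b**4*c + 1/3*b**4 + 2*b**3*c**2 + 8/3*b**3*c + 1/2*b**2 - 5*b*c**2 - 38/3*b*c - 8*b + 8/3 ≠ 0; add g_3 = 1/4*b**4*c + 1/3*b**4 + 2*b**3*c**2 + 8/3*b**3*c + 1/2*b**2 - 5*b*c**2 - 38/3*b*c - 8*b + 8/3 to the basis.

The other S-polynomials (S(f_1,g_3), S(f_2,g_3)) all reduce to 0 modulo the current basis, so we have a Gröbner basis.
Inter-reduce: drop elements whose leading term is divisible by another's, tail-reduce, and make monic.
Reduced Gröbner basis: {a + 1/4*b**3 + 2*b**2*c - 5*c - 6, b**4*c + 4/3*b**4 + 8*b**3*c**2 + 32/3*b**3*c + 2*b**2 - 20*b*c**2 - 152/3*b*c - 32*b + 32/3}.

Buchberger on the second generating set:
h_1 = -a - 1/4*b**3 - 2*b**2*c + 5*c + 6, LT = a.
h_2 = 6*a*b*c + 8*a*b - 3*b**2 - 16, LT = a*b*c.

S(h_1,h_2): lcm = a*b*c. S = -4/3*a*b + 1/4*b**4*c + 2*b**3*c**2 + 1/2*b**2 - 5*b*c**2 - 6*b*c + 8/3.
  reduce S modulo (h_1, h_2):
  remainder 1/4*b**4*c + 1/3*b**4 + 2*b**3*c**2 + 8/3*b**3*c + 1/2*b**2 - 5*b*c**2 - 38/3*b*c - 8*b + 8/3 ≠ 0; add k_3 = 1/4*b**4*c + 1/3*b**4 + 2*b**3*c**2 + 8/3*b**3*c + 1/2*b**2 - 5*b*c**2 - 38/3*b*c - 8*b + 8/3 to the basis.

The other S-polynomials (S(h_1,k_3), S(h_2,k_3)) all reduce to 0 modulo the current basis, so we have a Gröbner basis.
Inter-reduce: drop elements whose leading term is divisible by another's, tail-reduce, and make monic.
Reduced Gröbner basis: {a + 1/4*b**3 + 2*b**2*c - 5*c - 6, b**4*c + 4/3*b**4 + 8*b**3*c**2 + 32/3*b**3*c + 2*b**2 - 20*b*c**2 - 152/3*b*c - 32*b + 32/3}.

Same reduced basis, so the two generating sets span the same ideal.

Yes, the ideals are equal.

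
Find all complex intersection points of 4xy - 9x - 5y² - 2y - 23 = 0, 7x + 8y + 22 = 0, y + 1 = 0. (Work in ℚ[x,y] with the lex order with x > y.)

{(-2, -1)}

Compute a lex Gröbner basis by Buchberger's algorithm.
f_1 = 4xy - 9x - 5y² - 2y - 23, LT = xy.
f_2 = 7x + 8y + 22, LT = x.
f_3 = y + 1, LT = y.

S(f_1,f_2): lcm = xy. S = -9/4x - 67/28y² - 51/14y - 23/4.
  leading term x: subtract (-9/28)·f_2 from -9/4x - 67/28y² - 51/14y - 23/4 → -67/28y² - 15/14y + 37/28
  leading term y²: subtract (-67/28y)·f_3 from -67/28y² - 15/14y + 37/28 → 37/28y + 37/28
  leading term y: subtract (37/28)·f_3 from 37/28y + 37/28 → 0
  remainder 0.

S(f_1,f_3): lcm = xy. S = -13/4x - 5/4y² - ½y - 23/4.
  leading term x: subtract (-13/28)·f_2 from -13/4x - 5/4y² - ½y - 23/4 → -5/4y² + 45/14y + 125/28
  leading term y²: subtract (-5/4y)·f_3 from -5/4y² + 45/14y + 125/28 → 125/28y + 125/28
  leading term y: subtract (125/28)·f_3 from 125/28y + 125/28 → 0
  remainder 0.

S(f_2,f_3): leading monomials are coprime, so the S-polynomial reduces to 0 (Buchberger's first criterion).
Every S-polynomial of the final basis reduces to 0, so we have a Gröbner basis.
Inter-reduce: drop elements whose leading term is divisible by another's, tail-reduce, and make monic.
Reduced Gröbner basis: {x + 2, y + 1}.

From the last basis element, y + 1 = 0, so y takes values in {-1}. Each choice, substituted upward through the basis, yields the corresponding point(s) of the solution set.
  y = -1: the earlier basis element becomes x + 2 = 0, giving x = -2 — point (-2, -1).
Check: every point annihilates each of the original generators.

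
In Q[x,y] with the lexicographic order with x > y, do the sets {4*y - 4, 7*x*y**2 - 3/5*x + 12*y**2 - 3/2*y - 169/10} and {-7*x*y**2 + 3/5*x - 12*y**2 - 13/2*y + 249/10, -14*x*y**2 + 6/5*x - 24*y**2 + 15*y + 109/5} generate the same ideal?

Since reduced Gröbner bases are canonical representatives of ideals under a given ordering, it suffices to compute and compare them.
Buchberger on the first generating set:
f_1 = 4*y - 4, LT = y.
f_2 = 7*x*y**2 - 3/5*x + 12*y**2 - 3/2*y - 169/10, LT = x*y**2.

S(f_1,f_2): lcm = x*y**2. S = -x*y + 3/35*x - 12/7*y**2 + 3/14*y + 169/70.
  reduce S modulo (f_1, f_2):
  remainder -32/35*x + 32/35 ≠ 0; add g_3 = -32/35*x + 32/35 to the basis.

The other S-polynomials (S(f_1,g_3), S(f_2,g_3)) all reduce to 0 modulo the current basis, so we have a Gröbner basis.
Inter-reduce: drop elements whose leading term is divisible by another's, tail-reduce, and make monic.
Reduced Gröbner basis: {x - 1, y - 1}.

Buchberger on the second generating set:
h_1 = -7*x*y**2 + 3/5*x - 12*y**2 - 13/2*y + 249/10, LT = x*y**2.
h_2 = -14*x*y**2 + 6/5*x - 24*y**2 + 15*y + 109/5, LT = x*y**2.

S(h_1,h_2): lcm = x*y**2. S = 2*y - 2.
  reduce S modulo (h_1, h_2):
  remainder 2*y - 2 ≠ 0; add k_3 = 2*y - 2 to the basis.

S(h_1,k_3): lcm = x*y**2. S = x*y - 3/35*x + 12/7*y**2 + 13/14*y - 249/70.
  reduce S modulo (h_1, h_2, k_3):
  remainder 32/35*x - 32/35 ≠ 0; add k_4 = 32/35*x - 32/35 to the basis.

The other S-polynomials (S(h_2,k_3), S(h_1,k_4), S(h_2,k_4), S(k_3,k_4)) all reduce to 0 modulo the current basis, so we have a Gröbner basis.
Inter-reduce: drop elements whose leading term is divisible by another's, tail-reduce, and make monic.
Reduced Gröbner basis: {x - 1, y - 1}.

The two bases agree; hence the ideals are identical.

Yes, the ideals are equal.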